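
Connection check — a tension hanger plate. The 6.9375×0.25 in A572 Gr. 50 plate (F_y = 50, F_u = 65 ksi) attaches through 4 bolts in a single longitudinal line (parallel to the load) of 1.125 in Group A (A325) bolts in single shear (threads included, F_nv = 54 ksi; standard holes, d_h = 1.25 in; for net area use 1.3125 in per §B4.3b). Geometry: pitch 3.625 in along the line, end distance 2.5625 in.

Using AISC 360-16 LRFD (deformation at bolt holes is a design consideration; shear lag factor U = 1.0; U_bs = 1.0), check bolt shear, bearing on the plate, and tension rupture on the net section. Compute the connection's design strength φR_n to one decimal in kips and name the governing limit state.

Bolt shear: A_b = π(1.125)²/4 = 0.99402 in². φR_n = 0.75 × 54 × 0.99402 × 4 × 1 = 161.0 kips.
Bearing (0.25 in plate, F_u = 65 ksi): end bolts L_c = 2.5625 − 1.25/2 = 1.9375, R_n = min(1.2×1.9375×0.25×65, 2.4×1.125×0.25×65) = 37.781 kips/bolt; interior L_c = 3.625 − 1.25 = 2.375, R_n = 43.875 kips/bolt. φR_n = 0.75 × (1×37.781 + 3×43.875) = 127.1 kips.
Tension rupture (net): A_n = (6.9375 − 1×1.3125)×0.25 = 1.4063 in² (U = 1.0, A_e = A_n). φR_n = 0.75 × 65 × 1.4063 = 68.6 kips.
Governing: min(161.0, 127.1, 68.6) = 68.6 kips → net-section rupture.

68.6 kips (net-section rupture governs)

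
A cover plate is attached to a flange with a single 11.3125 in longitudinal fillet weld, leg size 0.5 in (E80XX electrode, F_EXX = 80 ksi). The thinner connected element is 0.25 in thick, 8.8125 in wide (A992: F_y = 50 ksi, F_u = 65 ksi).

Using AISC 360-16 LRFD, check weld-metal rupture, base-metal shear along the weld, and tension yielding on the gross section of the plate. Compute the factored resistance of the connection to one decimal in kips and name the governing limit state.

Weld metal: throat = 0.707×0.5 = 0.3535 in, L = 11.3125 in. φR_n = 0.75 × 0.6 × 80 × 0.3535 × 11.3125 = 144.0 kips.
Base metal shear (0.25 in plate): yield φR_n = 1.0×0.6×50×0.25×11.3125 = 84.8 kips; rupture φR_n = 0.75×0.6×65×0.25×11.3125 = 82.7 kips; take 82.7 kips (rupture).
Tension yield (gross): A_g = 8.8125×0.25 = 2.2031 in². φR_n = 0.90 × 50 × 2.2031 = 99.1 kips.
Governing: min(144.0, 82.7, 99.1) = 82.7 kips → base-metal shear.

82.7 kips (base-metal shear governs)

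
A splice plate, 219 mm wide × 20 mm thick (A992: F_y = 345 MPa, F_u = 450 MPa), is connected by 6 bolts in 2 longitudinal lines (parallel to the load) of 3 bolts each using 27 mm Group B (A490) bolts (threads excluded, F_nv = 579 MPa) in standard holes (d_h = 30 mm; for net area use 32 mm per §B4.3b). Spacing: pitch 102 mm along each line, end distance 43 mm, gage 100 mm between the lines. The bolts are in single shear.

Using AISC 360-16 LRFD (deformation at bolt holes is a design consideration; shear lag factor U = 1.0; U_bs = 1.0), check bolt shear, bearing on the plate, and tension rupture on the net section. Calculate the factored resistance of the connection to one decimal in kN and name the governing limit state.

Bolt shear: A_b = π(27)²/4 = 572.56 mm². φR_n = 0.75 × 579 × 572.56 × 6 × 1 = 1491.8 kN.
Bearing (20 mm plate, F_u = 450 MPa): end bolts L_c = 43 − 30/2 = 28, R_n = min(1.2×28×20×450, 2.4×27×20×450) = 302.4 kN/bolt; interior L_c = 102 − 30 = 72, R_n = 583.2 kN/bolt. φR_n = 0.75 × (2×302.4 + 4×583.2) = 2203.2 kN.
Tension rupture (net): A_n = (219 − 2×32)×20 = 3100 mm² (U = 1.0, A_e = A_n). φR_n = 0.75 × 450 × 3100 = 1046.3 kN.
Governing: min(1491.8, 2203.2, 1046.3) = 1046.3 kN → net-section rupture.

1046.3 kN (net-section rupture governs)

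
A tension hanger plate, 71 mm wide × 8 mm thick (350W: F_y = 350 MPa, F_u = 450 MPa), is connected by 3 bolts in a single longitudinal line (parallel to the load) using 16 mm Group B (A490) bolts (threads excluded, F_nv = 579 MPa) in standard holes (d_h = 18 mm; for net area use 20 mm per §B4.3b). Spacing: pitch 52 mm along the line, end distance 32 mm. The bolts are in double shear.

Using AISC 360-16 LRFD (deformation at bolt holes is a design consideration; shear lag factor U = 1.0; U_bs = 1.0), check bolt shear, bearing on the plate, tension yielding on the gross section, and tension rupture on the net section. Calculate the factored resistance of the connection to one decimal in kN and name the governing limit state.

137.7 kN (net-section rupture governs)

Bolt shear: A_b = π(16)²/4 = 201.06 mm². φR_n = 0.75 × 579 × 201.06 × 3 × 2 = 523.9 kN.
Bearing (8 mm plate, F_u = 450 MPa): end bolts L_c = 32 − 18/2 = 23, R_n = min(1.2×23×8×450, 2.4×16×8×450) = 99.36 kN/bolt; interior L_c = 52 − 18 = 34, R_n = 138.24 kN/bolt. φR_n = 0.75 × (1×99.36 + 2×138.24) = 281.9 kN.
Tension yield (gross): A_g = 71×8 = 568 mm². φR_n = 0.90 × 350 × 568 = 178.9 kN.
Tension rupture (net): A_n = (71 − 1×20)×8 = 408 mm² (U = 1.0, A_e = A_n). φR_n = 0.75 × 450 × 408 = 137.7 kN.
Governing: min(523.9, 281.9, 178.9, 137.7) = 137.7 kN → net-section rupture.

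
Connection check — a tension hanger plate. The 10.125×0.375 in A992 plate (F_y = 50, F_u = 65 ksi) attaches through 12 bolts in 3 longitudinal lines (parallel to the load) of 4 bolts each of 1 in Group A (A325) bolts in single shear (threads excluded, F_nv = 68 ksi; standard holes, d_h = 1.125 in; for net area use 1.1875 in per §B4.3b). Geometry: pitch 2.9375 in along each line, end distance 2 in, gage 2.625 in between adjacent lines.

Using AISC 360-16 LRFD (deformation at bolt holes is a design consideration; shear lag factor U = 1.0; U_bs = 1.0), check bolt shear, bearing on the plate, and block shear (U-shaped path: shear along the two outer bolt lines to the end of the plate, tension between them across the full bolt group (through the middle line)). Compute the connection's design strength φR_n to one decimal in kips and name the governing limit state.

198.6 kips (block shear governs)

Bolt shear: A_b = π(1)²/4 = 0.7854 in². φR_n = 0.75 × 68 × 0.7854 × 12 × 1 = 480.7 kips.
Bearing (0.375 in plate, F_u = 65 ksi): end bolts L_c = 2 − 1.125/2 = 1.4375, R_n = min(1.2×1.4375×0.375×65, 2.4×1×0.375×65) = 42.047 kips/bolt; interior L_c = 2.9375 − 1.125 = 1.8125, R_n = 53.016 kips/bolt. φR_n = 0.75 × (3×42.047 + 9×53.016) = 452.5 kips.
Block shear: shear path 2×[2+3×2.9375] = 2×10.8125 in, A_gv = 8.1094, A_nv = 2×(10.8125 − 3.5×1.1875)×0.375 = 4.9922 in²; tension across gage: (5.25 − 2×1.1875)×0.375 = 1.0781 in². R_n = min(0.6×65×4.9922, 0.6×50×8.1094) + 1.0×65×1.0781 = min(194.7, 243.28) + 70.077 = 264.78 kips. φR_n = 0.75 × 264.78 = 198.6 kips.
Governing: min(480.7, 452.5, 198.6) = 198.6 kips → block shear.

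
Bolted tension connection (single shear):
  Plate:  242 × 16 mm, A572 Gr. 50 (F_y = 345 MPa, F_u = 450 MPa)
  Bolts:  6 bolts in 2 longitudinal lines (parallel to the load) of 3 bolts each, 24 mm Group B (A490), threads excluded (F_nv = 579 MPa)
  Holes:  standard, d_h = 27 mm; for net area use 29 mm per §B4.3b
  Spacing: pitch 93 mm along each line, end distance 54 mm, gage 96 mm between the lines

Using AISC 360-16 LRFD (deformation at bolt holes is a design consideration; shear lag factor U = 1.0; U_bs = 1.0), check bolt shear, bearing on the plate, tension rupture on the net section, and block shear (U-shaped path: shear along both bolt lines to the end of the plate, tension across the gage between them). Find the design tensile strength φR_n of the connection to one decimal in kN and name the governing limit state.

Bolt shear: A_b = π(24)²/4 = 452.39 mm². φR_n = 0.75 × 579 × 452.39 × 6 × 1 = 1178.7 kN.
Bearing (16 mm plate, F_u = 450 MPa): end bolts L_c = 54 − 27/2 = 40.5, R_n = min(1.2×40.5×16×450, 2.4×24×16×450) = 349.92 kN/bolt; interior L_c = 93 − 27 = 66, R_n = 414.72 kN/bolt. φR_n = 0.75 × (2×349.92 + 4×414.72) = 1769.0 kN.
Tension rupture (net): A_n = (242 − 2×29)×16 = 2944 mm² (U = 1.0, A_e = A_n). φR_n = 0.75 × 450 × 2944 = 993.6 kN.
Block shear: shear path 2×[54+2×93] = 2×240 mm, A_gv = 7680, A_nv = 2×(240 − 2.5×29)×16 = 5360 mm²; tension across gage: (96 − 1×29)×16 = 1072 mm². R_n = min(0.6×450×5360, 0.6×345×7680) + 1.0×450×1072 = min(1447.2, 1589.8) + 482.4 = 1929.6 kN. φR_n = 0.75 × 1929.6 = 1447.2 kN.
Governing: min(1178.7, 1769.0, 993.6, 1447.2) = 993.6 kN → net-section rupture.

993.6 kN (net-section rupture governs)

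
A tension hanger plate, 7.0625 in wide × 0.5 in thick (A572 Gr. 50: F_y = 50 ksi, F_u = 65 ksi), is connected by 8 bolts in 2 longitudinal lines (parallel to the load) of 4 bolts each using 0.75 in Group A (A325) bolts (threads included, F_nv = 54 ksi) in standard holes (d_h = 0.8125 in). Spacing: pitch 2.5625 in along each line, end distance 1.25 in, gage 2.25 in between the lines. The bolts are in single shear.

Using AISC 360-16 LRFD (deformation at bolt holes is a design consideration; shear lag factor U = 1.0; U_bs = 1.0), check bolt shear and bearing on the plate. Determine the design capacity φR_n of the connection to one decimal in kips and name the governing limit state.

143.1 kips (bolt shear governs)

Bolt shear: A_b = π(0.75)²/4 = 0.44179 in². φR_n = 0.75 × 54 × 0.44179 × 8 × 1 = 143.1 kips.
Bearing (0.5 in plate, F_u = 65 ksi): end bolts L_c = 1.25 − 0.8125/2 = 0.84375, R_n = min(1.2×0.84375×0.5×65, 2.4×0.75×0.5×65) = 32.906 kips/bolt; interior L_c = 2.5625 − 0.8125 = 1.75, R_n = 58.5 kips/bolt. φR_n = 0.75 × (2×32.906 + 6×58.5) = 312.6 kips.
Governing: min(143.1, 312.6) = 143.1 kips → bolt shear.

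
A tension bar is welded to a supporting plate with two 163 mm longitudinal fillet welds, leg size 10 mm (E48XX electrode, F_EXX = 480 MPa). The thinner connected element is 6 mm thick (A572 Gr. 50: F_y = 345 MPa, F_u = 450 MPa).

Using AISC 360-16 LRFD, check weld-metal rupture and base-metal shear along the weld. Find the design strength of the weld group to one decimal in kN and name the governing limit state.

396.1 kN (base-metal shear governs)

Weld metal: throat = 0.707×10 = 7.07 mm, L = 2×163 = 326 mm. φR_n = 0.75 × 0.6 × 480 × 7.07 × 326 = 497.8 kN.
Base metal shear (6 mm plate): yield φR_n = 1.0×0.6×345×6×326 = 404.9 kN; rupture φR_n = 0.75×0.6×450×6×326 = 396.1 kN; take 396.1 kN (rupture).
Governing: min(497.8, 396.1) = 396.1 kN → base-metal shear.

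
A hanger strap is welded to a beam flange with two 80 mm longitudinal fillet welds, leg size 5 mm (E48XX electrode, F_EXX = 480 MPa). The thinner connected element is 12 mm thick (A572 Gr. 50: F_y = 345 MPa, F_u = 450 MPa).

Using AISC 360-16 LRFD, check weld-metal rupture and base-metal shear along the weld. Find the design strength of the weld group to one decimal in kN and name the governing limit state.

122.2 kN (weld metal governs)

Weld metal: throat = 0.707×5 = 3.535 mm, L = 2×80 = 160 mm. φR_n = 0.75 × 0.6 × 480 × 3.535 × 160 = 122.2 kN.
Base metal shear (12 mm plate): yield φR_n = 1.0×0.6×345×12×160 = 397.4 kN; rupture φR_n = 0.75×0.6×450×12×160 = 388.8 kN; take 388.8 kN (rupture).
Governing: min(122.2, 388.8) = 122.2 kN → weld metal.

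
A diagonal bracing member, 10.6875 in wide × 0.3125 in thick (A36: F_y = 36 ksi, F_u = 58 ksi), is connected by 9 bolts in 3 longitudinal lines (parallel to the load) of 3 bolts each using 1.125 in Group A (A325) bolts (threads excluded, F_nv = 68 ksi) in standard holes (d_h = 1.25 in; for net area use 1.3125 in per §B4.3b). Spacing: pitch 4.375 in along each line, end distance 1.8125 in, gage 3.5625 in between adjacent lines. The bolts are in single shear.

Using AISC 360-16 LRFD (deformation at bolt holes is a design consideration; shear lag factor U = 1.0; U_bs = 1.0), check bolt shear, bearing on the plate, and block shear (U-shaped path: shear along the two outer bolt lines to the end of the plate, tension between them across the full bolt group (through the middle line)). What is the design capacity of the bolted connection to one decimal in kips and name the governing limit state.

168.1 kips (block shear governs)

Bolt shear: A_b = π(1.125)²/4 = 0.99402 in². φR_n = 0.75 × 68 × 0.99402 × 9 × 1 = 456.3 kips.
Bearing (0.3125 in plate, F_u = 58 ksi): end bolts L_c = 1.8125 − 1.25/2 = 1.1875, R_n = min(1.2×1.1875×0.3125×58, 2.4×1.125×0.3125×58) = 25.828 kips/bolt; interior L_c = 4.375 − 1.25 = 3.125, R_n = 48.938 kips/bolt. φR_n = 0.75 × (3×25.828 + 6×48.938) = 278.3 kips.
Block shear: shear path 2×[1.8125+2×4.375] = 2×10.5625 in, A_gv = 6.6016, A_nv = 2×(10.5625 − 2.5×1.3125)×0.3125 = 4.5508 in²; tension across gage: (7.125 − 2×1.3125)×0.3125 = 1.4063 in². R_n = min(0.6×58×4.5508, 0.6×36×6.6016) + 1.0×58×1.4063 = min(158.37, 142.59) + 81.565 = 224.16 kips. φR_n = 0.75 × 224.16 = 168.1 kips.
Governing: min(456.3, 278.3, 168.1) = 168.1 kips → block shear.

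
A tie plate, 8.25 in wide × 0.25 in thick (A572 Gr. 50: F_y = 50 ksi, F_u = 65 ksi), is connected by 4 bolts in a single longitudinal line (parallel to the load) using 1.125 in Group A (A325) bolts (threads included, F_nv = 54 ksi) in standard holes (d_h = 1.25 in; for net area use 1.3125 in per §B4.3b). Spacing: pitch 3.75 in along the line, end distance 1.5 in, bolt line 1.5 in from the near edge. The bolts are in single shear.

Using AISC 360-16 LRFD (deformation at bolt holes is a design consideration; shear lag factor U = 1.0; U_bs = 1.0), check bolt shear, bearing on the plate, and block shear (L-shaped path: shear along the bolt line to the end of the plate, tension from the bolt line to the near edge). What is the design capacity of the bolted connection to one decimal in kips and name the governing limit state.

Bolt shear: A_b = π(1.125)²/4 = 0.99402 in². φR_n = 0.75 × 54 × 0.99402 × 4 × 1 = 161.0 kips.
Bearing (0.25 in plate, F_u = 65 ksi): end bolts L_c = 1.5 − 1.25/2 = 0.875, R_n = min(1.2×0.875×0.25×65, 2.4×1.125×0.25×65) = 17.063 kips/bolt; interior L_c = 3.75 − 1.25 = 2.5, R_n = 43.875 kips/bolt. φR_n = 0.75 × (1×17.063 + 3×43.875) = 111.5 kips.
Block shear: shear path 1×[1.5+3×3.75] = 1×12.75 in, A_gv = 3.1875, A_nv = 1×(12.75 − 3.5×1.3125)×0.25 = 2.0391 in²; tension to near edge: (1.5 − 0.5×1.3125)×0.25 = 0.21094 in². R_n = min(0.6×65×2.0391, 0.6×50×3.1875) + 1.0×65×0.21094 = min(79.525, 95.625) + 13.711 = 93.236 kips. φR_n = 0.75 × 93.236 = 69.9 kips.
Governing: min(161.0, 111.5, 69.9) = 69.9 kips → block shear.

69.9 kips (block shear governs)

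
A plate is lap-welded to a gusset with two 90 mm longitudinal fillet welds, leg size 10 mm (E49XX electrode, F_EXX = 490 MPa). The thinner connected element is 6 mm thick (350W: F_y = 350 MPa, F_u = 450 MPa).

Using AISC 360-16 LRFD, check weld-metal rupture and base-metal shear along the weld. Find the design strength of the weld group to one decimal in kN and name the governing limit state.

218.7 kN (base-metal shear governs)

Weld metal: throat = 0.707×10 = 7.07 mm, L = 2×90 = 180 mm. φR_n = 0.75 × 0.6 × 490 × 7.07 × 180 = 280.6 kN.
Base metal shear (6 mm plate): yield φR_n = 1.0×0.6×350×6×180 = 226.8 kN; rupture φR_n = 0.75×0.6×450×6×180 = 218.7 kN; take 218.7 kN (rupture).
Governing: min(280.6, 218.7) = 218.7 kN → base-metal shear.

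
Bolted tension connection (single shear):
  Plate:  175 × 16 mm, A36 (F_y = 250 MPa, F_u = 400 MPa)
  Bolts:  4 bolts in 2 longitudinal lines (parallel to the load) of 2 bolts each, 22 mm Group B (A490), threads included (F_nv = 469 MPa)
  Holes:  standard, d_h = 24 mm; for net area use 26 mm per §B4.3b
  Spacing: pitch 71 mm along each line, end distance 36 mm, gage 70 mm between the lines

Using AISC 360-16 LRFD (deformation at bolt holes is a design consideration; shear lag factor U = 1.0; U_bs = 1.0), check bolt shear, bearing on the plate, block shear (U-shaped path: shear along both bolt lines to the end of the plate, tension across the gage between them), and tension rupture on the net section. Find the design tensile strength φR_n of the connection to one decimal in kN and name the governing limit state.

534.8 kN (bolt shear governs)

Bolt shear: A_b = π(22)²/4 = 380.13 mm². φR_n = 0.75 × 469 × 380.13 × 4 × 1 = 534.8 kN.
Bearing (16 mm plate, F_u = 400 MPa): end bolts L_c = 36 − 24/2 = 24, R_n = min(1.2×24×16×400, 2.4×22×16×400) = 184.32 kN/bolt; interior L_c = 71 − 24 = 47, R_n = 337.92 kN/bolt. φR_n = 0.75 × (2×184.32 + 2×337.92) = 783.4 kN.
Block shear: shear path 2×[36+1×71] = 2×107 mm, A_gv = 3424, A_nv = 2×(107 − 1.5×26)×16 = 2176 mm²; tension across gage: (70 − 1×26)×16 = 704 mm². R_n = min(0.6×400×2176, 0.6×250×3424) + 1.0×400×704 = min(522.24, 513.6) + 281.6 = 795.2 kN. φR_n = 0.75 × 795.2 = 596.4 kN.
Tension rupture (net): A_n = (175 − 2×26)×16 = 1968 mm² (U = 1.0, A_e = A_n). φR_n = 0.75 × 400 × 1968 = 590.4 kN.
Governing: min(534.8, 783.4, 596.4, 590.4) = 534.8 kN → bolt shear.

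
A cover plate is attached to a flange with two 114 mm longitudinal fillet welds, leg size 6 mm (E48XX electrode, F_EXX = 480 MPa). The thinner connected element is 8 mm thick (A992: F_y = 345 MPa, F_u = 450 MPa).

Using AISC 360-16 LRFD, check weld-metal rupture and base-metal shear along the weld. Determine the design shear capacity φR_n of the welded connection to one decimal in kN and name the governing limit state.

Weld metal: throat = 0.707×6 = 4.242 mm, L = 2×114 = 228 mm. φR_n = 0.75 × 0.6 × 480 × 4.242 × 228 = 208.9 kN.
Base metal shear (8 mm plate): yield φR_n = 1.0×0.6×345×8×228 = 377.6 kN; rupture φR_n = 0.75×0.6×450×8×228 = 369.4 kN; take 369.4 kN (rupture).
Governing: min(208.9, 369.4) = 208.9 kN → weld metal.

208.9 kN (weld metal governs)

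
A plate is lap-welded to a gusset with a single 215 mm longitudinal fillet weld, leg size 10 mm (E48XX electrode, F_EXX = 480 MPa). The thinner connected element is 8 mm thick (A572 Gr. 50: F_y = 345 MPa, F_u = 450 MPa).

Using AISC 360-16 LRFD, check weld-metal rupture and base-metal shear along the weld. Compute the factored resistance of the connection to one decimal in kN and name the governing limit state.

328.3 kN (weld metal governs)

Weld metal: throat = 0.707×10 = 7.07 mm, L = 215 mm. φR_n = 0.75 × 0.6 × 480 × 7.07 × 215 = 328.3 kN.
Base metal shear (8 mm plate): yield φR_n = 1.0×0.6×345×8×215 = 356.0 kN; rupture φR_n = 0.75×0.6×450×8×215 = 348.3 kN; take 348.3 kN (rupture).
Governing: min(328.3, 348.3) = 328.3 kN → weld metal.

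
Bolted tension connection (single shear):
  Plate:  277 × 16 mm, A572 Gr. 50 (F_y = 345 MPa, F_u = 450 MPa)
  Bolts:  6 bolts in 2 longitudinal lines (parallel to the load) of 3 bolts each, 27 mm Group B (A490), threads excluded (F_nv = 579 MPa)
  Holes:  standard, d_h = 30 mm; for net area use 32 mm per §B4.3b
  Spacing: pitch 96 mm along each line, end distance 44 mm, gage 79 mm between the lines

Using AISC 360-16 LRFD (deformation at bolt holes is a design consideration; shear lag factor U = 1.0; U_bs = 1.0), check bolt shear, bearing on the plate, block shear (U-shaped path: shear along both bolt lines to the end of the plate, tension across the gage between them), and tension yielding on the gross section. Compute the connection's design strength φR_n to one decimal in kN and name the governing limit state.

Bolt shear: A_b = π(27)²/4 = 572.56 mm². φR_n = 0.75 × 579 × 572.56 × 6 × 1 = 1491.8 kN.
Bearing (16 mm plate, F_u = 450 MPa): end bolts L_c = 44 − 30/2 = 29, R_n = min(1.2×29×16×450, 2.4×27×16×450) = 250.56 kN/bolt; interior L_c = 96 − 30 = 66, R_n = 466.56 kN/bolt. φR_n = 0.75 × (2×250.56 + 4×466.56) = 1775.5 kN.
Block shear: shear path 2×[44+2×96] = 2×236 mm, A_gv = 7552, A_nv = 2×(236 − 2.5×32)×16 = 4992 mm²; tension across gage: (79 − 1×32)×16 = 752 mm². R_n = min(0.6×450×4992, 0.6×345×7552) + 1.0×450×752 = min(1347.8, 1563.3) + 338.4 = 1686.2 kN. φR_n = 0.75 × 1686.2 = 1264.7 kN.
Tension yield (gross): A_g = 277×16 = 4432 mm². φR_n = 0.90 × 345 × 4432 = 1376.1 kN.
Governing: min(1491.8, 1775.5, 1264.7, 1376.1) = 1264.7 kN → block shear.

1264.7 kN (block shear governs)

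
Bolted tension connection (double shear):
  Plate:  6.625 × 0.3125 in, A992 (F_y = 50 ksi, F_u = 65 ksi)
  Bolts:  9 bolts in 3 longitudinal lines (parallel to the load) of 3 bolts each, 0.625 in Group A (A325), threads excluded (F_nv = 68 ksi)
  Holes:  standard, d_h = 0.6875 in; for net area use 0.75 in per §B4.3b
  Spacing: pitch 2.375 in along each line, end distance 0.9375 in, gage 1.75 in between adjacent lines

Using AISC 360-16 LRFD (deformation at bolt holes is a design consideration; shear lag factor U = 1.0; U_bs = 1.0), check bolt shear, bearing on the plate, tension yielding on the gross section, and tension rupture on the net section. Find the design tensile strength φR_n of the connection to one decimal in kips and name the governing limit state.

66.7 kips (net-section rupture governs)

Bolt shear: A_b = π(0.625)²/4 = 0.3068 in². φR_n = 0.75 × 68 × 0.3068 × 9 × 2 = 281.6 kips.
Bearing (0.3125 in plate, F_u = 65 ksi): end bolts L_c = 0.9375 − 0.6875/2 = 0.59375, R_n = min(1.2×0.59375×0.3125×65, 2.4×0.625×0.3125×65) = 14.473 kips/bolt; interior L_c = 2.375 − 0.6875 = 1.6875, R_n = 30.469 kips/bolt. φR_n = 0.75 × (3×14.473 + 6×30.469) = 169.7 kips.
Tension yield (gross): A_g = 6.625×0.3125 = 2.0703 in². φR_n = 0.90 × 50 × 2.0703 = 93.2 kips.
Tension rupture (net): A_n = (6.625 − 3×0.75)×0.3125 = 1.3672 in² (U = 1.0, A_e = A_n). φR_n = 0.75 × 65 × 1.3672 = 66.7 kips.
Governing: min(281.6, 169.7, 93.2, 66.7) = 66.7 kips → net-section rupture.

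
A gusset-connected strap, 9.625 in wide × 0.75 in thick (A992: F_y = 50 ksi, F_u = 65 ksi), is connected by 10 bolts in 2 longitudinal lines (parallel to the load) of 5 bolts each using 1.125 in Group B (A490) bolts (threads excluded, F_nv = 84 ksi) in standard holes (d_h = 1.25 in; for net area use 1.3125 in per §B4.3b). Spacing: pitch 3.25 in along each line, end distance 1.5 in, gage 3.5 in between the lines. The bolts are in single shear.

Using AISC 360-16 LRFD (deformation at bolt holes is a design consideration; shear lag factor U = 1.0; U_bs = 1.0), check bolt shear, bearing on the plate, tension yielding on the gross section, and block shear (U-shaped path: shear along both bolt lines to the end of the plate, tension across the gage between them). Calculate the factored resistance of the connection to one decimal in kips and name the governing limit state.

Bolt shear: A_b = π(1.125)²/4 = 0.99402 in². φR_n = 0.75 × 84 × 0.99402 × 10 × 1 = 626.2 kips.
Bearing (0.75 in plate, F_u = 65 ksi): end bolts L_c = 1.5 − 1.25/2 = 0.875, R_n = min(1.2×0.875×0.75×65, 2.4×1.125×0.75×65) = 51.188 kips/bolt; interior L_c = 3.25 − 1.25 = 2, R_n = 117 kips/bolt. φR_n = 0.75 × (2×51.188 + 8×117) = 778.8 kips.
Tension yield (gross): A_g = 9.625×0.75 = 7.2188 in². φR_n = 0.90 × 50 × 7.2188 = 324.8 kips.
Block shear: shear path 2×[1.5+4×3.25] = 2×14.5 in, A_gv = 21.75, A_nv = 2×(14.5 − 4.5×1.3125)×0.75 = 12.891 in²; tension across gage: (3.5 − 1×1.3125)×0.75 = 1.6406 in². R_n = min(0.6×65×12.891, 0.6×50×21.75) + 1.0×65×1.6406 = min(502.75, 652.5) + 106.64 = 609.39 kips. φR_n = 0.75 × 609.39 = 457.0 kips.
Governing: min(626.2, 778.8, 324.8, 457.0) = 324.8 kips → gross-section yield.

324.8 kips (gross-section yield governs)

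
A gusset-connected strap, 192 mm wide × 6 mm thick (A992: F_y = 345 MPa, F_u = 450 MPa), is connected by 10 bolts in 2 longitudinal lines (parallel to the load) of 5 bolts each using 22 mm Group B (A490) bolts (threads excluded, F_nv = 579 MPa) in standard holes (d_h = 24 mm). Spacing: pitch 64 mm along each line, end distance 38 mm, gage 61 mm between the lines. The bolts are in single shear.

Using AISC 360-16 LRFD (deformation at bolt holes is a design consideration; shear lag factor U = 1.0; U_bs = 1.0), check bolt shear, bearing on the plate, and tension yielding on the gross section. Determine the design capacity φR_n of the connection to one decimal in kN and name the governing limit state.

357.7 kN (gross-section yield governs)

Bolt shear: A_b = π(22)²/4 = 380.13 mm². φR_n = 0.75 × 579 × 380.13 × 10 × 1 = 1650.7 kN.
Bearing (6 mm plate, F_u = 450 MPa): end bolts L_c = 38 − 24/2 = 26, R_n = min(1.2×26×6×450, 2.4×22×6×450) = 84.24 kN/bolt; interior L_c = 64 − 24 = 40, R_n = 129.6 kN/bolt. φR_n = 0.75 × (2×84.24 + 8×129.6) = 904.0 kN.
Tension yield (gross): A_g = 192×6 = 1152 mm². φR_n = 0.90 × 345 × 1152 = 357.7 kN.
Governing: min(1650.7, 904.0, 357.7) = 357.7 kN → gross-section yield.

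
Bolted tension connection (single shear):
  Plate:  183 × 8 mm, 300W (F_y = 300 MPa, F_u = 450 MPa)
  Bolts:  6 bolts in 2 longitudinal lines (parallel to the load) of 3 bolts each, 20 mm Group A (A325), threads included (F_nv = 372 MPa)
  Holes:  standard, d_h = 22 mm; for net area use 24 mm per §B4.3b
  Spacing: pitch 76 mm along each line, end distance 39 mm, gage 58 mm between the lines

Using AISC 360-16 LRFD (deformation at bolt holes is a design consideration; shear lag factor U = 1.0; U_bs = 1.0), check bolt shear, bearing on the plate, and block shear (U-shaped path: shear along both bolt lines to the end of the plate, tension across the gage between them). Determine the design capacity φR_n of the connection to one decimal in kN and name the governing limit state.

Bolt shear: A_b = π(20)²/4 = 314.16 mm². φR_n = 0.75 × 372 × 314.16 × 6 × 1 = 525.9 kN.
Bearing (8 mm plate, F_u = 450 MPa): end bolts L_c = 39 − 22/2 = 28, R_n = min(1.2×28×8×450, 2.4×20×8×450) = 120.96 kN/bolt; interior L_c = 76 − 22 = 54, R_n = 172.8 kN/bolt. φR_n = 0.75 × (2×120.96 + 4×172.8) = 699.8 kN.
Block shear: shear path 2×[39+2×76] = 2×191 mm, A_gv = 3056, A_nv = 2×(191 − 2.5×24)×8 = 2096 mm²; tension across gage: (58 − 1×24)×8 = 272 mm². R_n = min(0.6×450×2096, 0.6×300×3056) + 1.0×450×272 = min(565.92, 550.08) + 122.4 = 672.48 kN. φR_n = 0.75 × 672.48 = 504.4 kN.
Governing: min(525.9, 699.8, 504.4) = 504.4 kN → block shear.

504.4 kN (block shear governs)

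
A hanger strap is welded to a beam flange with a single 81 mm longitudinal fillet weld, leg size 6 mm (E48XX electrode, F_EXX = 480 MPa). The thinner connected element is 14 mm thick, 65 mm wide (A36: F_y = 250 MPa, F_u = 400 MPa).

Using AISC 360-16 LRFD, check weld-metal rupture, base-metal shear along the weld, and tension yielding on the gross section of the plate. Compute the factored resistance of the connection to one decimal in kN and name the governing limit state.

Weld metal: throat = 0.707×6 = 4.242 mm, L = 81 mm. φR_n = 0.75 × 0.6 × 480 × 4.242 × 81 = 74.2 kN.
Base metal shear (14 mm plate): yield φR_n = 1.0×0.6×250×14×81 = 170.1 kN; rupture φR_n = 0.75×0.6×400×14×81 = 204.1 kN; take 170.1 kN (yield).
Tension yield (gross): A_g = 65×14 = 910 mm². φR_n = 0.90 × 250 × 910 = 204.8 kN.
Governing: min(74.2, 170.1, 204.8) = 74.2 kN → weld metal.

74.2 kN (weld metal governs)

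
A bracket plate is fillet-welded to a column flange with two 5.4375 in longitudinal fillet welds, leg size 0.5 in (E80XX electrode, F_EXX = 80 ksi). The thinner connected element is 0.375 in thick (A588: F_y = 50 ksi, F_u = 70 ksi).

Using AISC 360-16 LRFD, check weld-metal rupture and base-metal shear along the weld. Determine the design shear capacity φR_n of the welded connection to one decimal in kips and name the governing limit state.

Weld metal: throat = 0.707×0.5 = 0.3535 in, L = 2×5.4375 = 10.875 in. φR_n = 0.75 × 0.6 × 80 × 0.3535 × 10.875 = 138.4 kips.
Base metal shear (0.375 in plate): yield φR_n = 1.0×0.6×50×0.375×10.875 = 122.3 kips; rupture φR_n = 0.75×0.6×70×0.375×10.875 = 128.5 kips; take 122.3 kips (yield).
Governing: min(138.4, 122.3) = 122.3 kips → base-metal shear.

122.3 kips (base-metal shear governs)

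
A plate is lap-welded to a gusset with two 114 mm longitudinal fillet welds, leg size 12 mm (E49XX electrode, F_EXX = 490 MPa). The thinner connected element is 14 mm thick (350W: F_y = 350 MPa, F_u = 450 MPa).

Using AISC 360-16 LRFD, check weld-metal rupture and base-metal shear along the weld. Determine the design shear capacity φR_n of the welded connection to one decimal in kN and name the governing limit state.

426.5 kN (weld metal governs)

Weld metal: throat = 0.707×12 = 8.484 mm, L = 2×114 = 228 mm. φR_n = 0.75 × 0.6 × 490 × 8.484 × 228 = 426.5 kN.
Base metal shear (14 mm plate): yield φR_n = 1.0×0.6×350×14×228 = 670.3 kN; rupture φR_n = 0.75×0.6×450×14×228 = 646.4 kN; take 646.4 kN (rupture).
Governing: min(426.5, 646.4) = 426.5 kN → weld metal.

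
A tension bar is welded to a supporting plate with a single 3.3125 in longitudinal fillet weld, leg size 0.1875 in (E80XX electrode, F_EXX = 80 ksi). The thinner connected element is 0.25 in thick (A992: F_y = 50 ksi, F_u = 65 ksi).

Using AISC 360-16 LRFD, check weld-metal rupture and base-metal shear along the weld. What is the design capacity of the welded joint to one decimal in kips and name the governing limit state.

Weld metal: throat = 0.707×0.1875 = 0.13256 in, L = 3.3125 in. φR_n = 0.75 × 0.6 × 80 × 0.13256 × 3.3125 = 15.8 kips.
Base metal shear (0.25 in plate): yield φR_n = 1.0×0.6×50×0.25×3.3125 = 24.8 kips; rupture φR_n = 0.75×0.6×65×0.25×3.3125 = 24.2 kips; take 24.2 kips (rupture).
Governing: min(15.8, 24.2) = 15.8 kips → weld metal.

15.8 kips (weld metal governs)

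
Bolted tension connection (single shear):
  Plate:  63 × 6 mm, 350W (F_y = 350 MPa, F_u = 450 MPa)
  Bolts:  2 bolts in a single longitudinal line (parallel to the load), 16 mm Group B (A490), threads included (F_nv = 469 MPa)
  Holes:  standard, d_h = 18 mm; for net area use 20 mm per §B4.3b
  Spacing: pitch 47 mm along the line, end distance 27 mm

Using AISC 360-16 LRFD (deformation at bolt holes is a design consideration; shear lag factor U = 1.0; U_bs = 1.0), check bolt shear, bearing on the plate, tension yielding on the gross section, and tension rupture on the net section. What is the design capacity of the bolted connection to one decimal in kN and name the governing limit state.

Bolt shear: A_b = π(16)²/4 = 201.06 mm². φR_n = 0.75 × 469 × 201.06 × 2 × 1 = 141.4 kN.
Bearing (6 mm plate, F_u = 450 MPa): end bolts L_c = 27 − 18/2 = 18, R_n = min(1.2×18×6×450, 2.4×16×6×450) = 58.32 kN/bolt; interior L_c = 47 − 18 = 29, R_n = 93.96 kN/bolt. φR_n = 0.75 × (1×58.32 + 1×93.96) = 114.2 kN.
Tension yield (gross): A_g = 63×6 = 378 mm². φR_n = 0.90 × 350 × 378 = 119.1 kN.
Tension rupture (net): A_n = (63 − 1×20)×6 = 258 mm² (U = 1.0, A_e = A_n). φR_n = 0.75 × 450 × 258 = 87.1 kN.
Governing: min(141.4, 114.2, 119.1, 87.1) = 87.1 kN → net-section rupture.

87.1 kN (net-section rupture governs)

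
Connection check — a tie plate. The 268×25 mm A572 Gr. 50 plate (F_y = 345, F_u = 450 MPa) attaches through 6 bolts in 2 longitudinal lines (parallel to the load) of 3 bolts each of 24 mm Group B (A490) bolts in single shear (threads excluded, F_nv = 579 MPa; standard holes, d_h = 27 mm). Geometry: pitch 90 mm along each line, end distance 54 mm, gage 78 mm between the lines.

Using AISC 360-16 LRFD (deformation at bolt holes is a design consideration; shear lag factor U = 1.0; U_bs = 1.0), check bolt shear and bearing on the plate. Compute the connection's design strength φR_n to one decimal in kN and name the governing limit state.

Bolt shear: A_b = π(24)²/4 = 452.39 mm². φR_n = 0.75 × 579 × 452.39 × 6 × 1 = 1178.7 kN.
Bearing (25 mm plate, F_u = 450 MPa): end bolts L_c = 54 − 27/2 = 40.5, R_n = min(1.2×40.5×25×450, 2.4×24×25×450) = 546.75 kN/bolt; interior L_c = 90 − 27 = 63, R_n = 648 kN/bolt. φR_n = 0.75 × (2×546.75 + 4×648) = 2764.1 kN.
Governing: min(1178.7, 2764.1) = 1178.7 kN → bolt shear.

1178.7 kN (bolt shear governs)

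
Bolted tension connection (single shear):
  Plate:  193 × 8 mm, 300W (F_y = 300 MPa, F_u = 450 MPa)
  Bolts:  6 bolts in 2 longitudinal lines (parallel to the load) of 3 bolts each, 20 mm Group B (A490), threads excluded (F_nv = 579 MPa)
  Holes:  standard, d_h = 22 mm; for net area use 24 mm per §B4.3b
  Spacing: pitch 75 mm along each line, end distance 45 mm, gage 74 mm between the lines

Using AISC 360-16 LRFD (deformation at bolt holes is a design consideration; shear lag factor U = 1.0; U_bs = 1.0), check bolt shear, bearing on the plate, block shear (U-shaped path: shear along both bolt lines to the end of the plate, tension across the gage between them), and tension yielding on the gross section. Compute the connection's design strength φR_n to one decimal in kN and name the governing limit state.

416.9 kN (gross-section yield governs)

Bolt shear: A_b = π(20)²/4 = 314.16 mm². φR_n = 0.75 × 579 × 314.16 × 6 × 1 = 818.5 kN.
Bearing (8 mm plate, F_u = 450 MPa): end bolts L_c = 45 − 22/2 = 34, R_n = min(1.2×34×8×450, 2.4×20×8×450) = 146.88 kN/bolt; interior L_c = 75 − 22 = 53, R_n = 172.8 kN/bolt. φR_n = 0.75 × (2×146.88 + 4×172.8) = 738.7 kN.
Block shear: shear path 2×[45+2×75] = 2×195 mm, A_gv = 3120, A_nv = 2×(195 − 2.5×24)×8 = 2160 mm²; tension across gage: (74 − 1×24)×8 = 400 mm². R_n = min(0.6×450×2160, 0.6×300×3120) + 1.0×450×400 = min(583.2, 561.6) + 180 = 741.6 kN. φR_n = 0.75 × 741.6 = 556.2 kN.
Tension yield (gross): A_g = 193×8 = 1544 mm². φR_n = 0.90 × 300 × 1544 = 416.9 kN.
Governing: min(818.5, 738.7, 556.2, 416.9) = 416.9 kN → gross-section yield.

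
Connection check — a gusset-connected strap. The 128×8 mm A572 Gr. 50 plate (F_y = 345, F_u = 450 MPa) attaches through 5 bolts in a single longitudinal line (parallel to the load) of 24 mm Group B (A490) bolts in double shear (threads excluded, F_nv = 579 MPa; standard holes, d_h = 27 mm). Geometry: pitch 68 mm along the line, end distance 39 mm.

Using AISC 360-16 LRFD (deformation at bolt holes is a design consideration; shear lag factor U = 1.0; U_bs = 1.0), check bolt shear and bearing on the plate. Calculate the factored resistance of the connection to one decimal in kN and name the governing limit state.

614.0 kN (bearing governs)

Bolt shear: A_b = π(24)²/4 = 452.39 mm². φR_n = 0.75 × 579 × 452.39 × 5 × 2 = 1964.5 kN.
Bearing (8 mm plate, F_u = 450 MPa): end bolts L_c = 39 − 27/2 = 25.5, R_n = min(1.2×25.5×8×450, 2.4×24×8×450) = 110.16 kN/bolt; interior L_c = 68 − 27 = 41, R_n = 177.12 kN/bolt. φR_n = 0.75 × (1×110.16 + 4×177.12) = 614.0 kN.
Governing: min(1964.5, 614.0) = 614.0 kN → bearing.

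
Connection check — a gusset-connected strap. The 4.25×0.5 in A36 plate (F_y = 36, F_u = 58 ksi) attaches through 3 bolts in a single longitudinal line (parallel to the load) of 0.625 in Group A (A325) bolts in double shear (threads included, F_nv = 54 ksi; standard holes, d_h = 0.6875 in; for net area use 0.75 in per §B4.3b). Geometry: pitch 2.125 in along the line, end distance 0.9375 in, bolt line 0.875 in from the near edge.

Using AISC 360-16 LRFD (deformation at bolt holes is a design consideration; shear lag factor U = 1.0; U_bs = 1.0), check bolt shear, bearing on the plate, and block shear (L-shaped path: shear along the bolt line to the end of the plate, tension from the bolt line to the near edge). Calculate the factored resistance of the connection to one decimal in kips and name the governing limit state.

Bolt shear: A_b = π(0.625)²/4 = 0.3068 in². φR_n = 0.75 × 54 × 0.3068 × 3 × 2 = 74.6 kips.
Bearing (0.5 in plate, F_u = 58 ksi): end bolts L_c = 0.9375 − 0.6875/2 = 0.59375, R_n = min(1.2×0.59375×0.5×58, 2.4×0.625×0.5×58) = 20.663 kips/bolt; interior L_c = 2.125 − 0.6875 = 1.4375, R_n = 43.5 kips/bolt. φR_n = 0.75 × (1×20.663 + 2×43.5) = 80.7 kips.
Block shear: shear path 1×[0.9375+2×2.125] = 1×5.1875 in, A_gv = 2.5938, A_nv = 1×(5.1875 − 2.5×0.75)×0.5 = 1.6563 in²; tension to near edge: (0.875 − 0.5×0.75)×0.5 = 0.25 in². R_n = min(0.6×58×1.6563, 0.6×36×2.5938) + 1.0×58×0.25 = min(57.639, 56.026) + 14.5 = 70.526 kips. φR_n = 0.75 × 70.526 = 52.9 kips.
Governing: min(74.6, 80.7, 52.9) = 52.9 kips → block shear.

52.9 kips (block shear governs)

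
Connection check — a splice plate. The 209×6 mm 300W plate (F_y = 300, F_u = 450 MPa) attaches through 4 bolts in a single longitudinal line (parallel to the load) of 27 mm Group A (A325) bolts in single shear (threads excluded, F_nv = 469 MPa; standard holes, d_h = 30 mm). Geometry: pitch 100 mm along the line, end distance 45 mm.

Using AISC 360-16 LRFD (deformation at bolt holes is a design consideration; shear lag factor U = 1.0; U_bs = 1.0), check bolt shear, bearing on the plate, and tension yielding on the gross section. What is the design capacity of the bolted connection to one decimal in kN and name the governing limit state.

Bolt shear: A_b = π(27)²/4 = 572.56 mm². φR_n = 0.75 × 469 × 572.56 × 4 × 1 = 805.6 kN.
Bearing (6 mm plate, F_u = 450 MPa): end bolts L_c = 45 − 30/2 = 30, R_n = min(1.2×30×6×450, 2.4×27×6×450) = 97.2 kN/bolt; interior L_c = 100 − 30 = 70, R_n = 174.96 kN/bolt. φR_n = 0.75 × (1×97.2 + 3×174.96) = 466.6 kN.
Tension yield (gross): A_g = 209×6 = 1254 mm². φR_n = 0.90 × 300 × 1254 = 338.6 kN.
Governing: min(805.6, 466.6, 338.6) = 338.6 kN → gross-section yield.

338.6 kN (gross-section yield governs)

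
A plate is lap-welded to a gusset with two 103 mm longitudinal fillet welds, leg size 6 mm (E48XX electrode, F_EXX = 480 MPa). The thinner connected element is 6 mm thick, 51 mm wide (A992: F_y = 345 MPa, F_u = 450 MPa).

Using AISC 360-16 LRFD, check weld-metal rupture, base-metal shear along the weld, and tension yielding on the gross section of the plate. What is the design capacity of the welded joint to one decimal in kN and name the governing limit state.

95.0 kN (gross-section yield governs)

Weld metal: throat = 0.707×6 = 4.242 mm, L = 2×103 = 206 mm. φR_n = 0.75 × 0.6 × 480 × 4.242 × 206 = 188.8 kN.
Base metal shear (6 mm plate): yield φR_n = 1.0×0.6×345×6×206 = 255.9 kN; rupture φR_n = 0.75×0.6×450×6×206 = 250.3 kN; take 250.3 kN (rupture).
Tension yield (gross): A_g = 51×6 = 306 mm². φR_n = 0.90 × 345 × 306 = 95.0 kN.
Governing: min(188.8, 250.3, 95.0) = 95.0 kN → gross-section yield.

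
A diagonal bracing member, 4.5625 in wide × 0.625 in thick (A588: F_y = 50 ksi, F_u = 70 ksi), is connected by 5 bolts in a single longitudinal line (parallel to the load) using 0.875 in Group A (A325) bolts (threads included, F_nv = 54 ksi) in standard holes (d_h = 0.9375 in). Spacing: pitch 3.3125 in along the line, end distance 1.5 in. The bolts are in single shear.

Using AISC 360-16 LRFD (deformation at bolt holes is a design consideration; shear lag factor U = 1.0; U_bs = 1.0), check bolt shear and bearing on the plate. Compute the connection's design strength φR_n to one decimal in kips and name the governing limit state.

Bolt shear: A_b = π(0.875)²/4 = 0.60132 in². φR_n = 0.75 × 54 × 0.60132 × 5 × 1 = 121.8 kips.
Bearing (0.625 in plate, F_u = 70 ksi): end bolts L_c = 1.5 − 0.9375/2 = 1.03125, R_n = min(1.2×1.03125×0.625×70, 2.4×0.875×0.625×70) = 54.141 kips/bolt; interior L_c = 3.3125 − 0.9375 = 2.375, R_n = 91.875 kips/bolt. φR_n = 0.75 × (1×54.141 + 4×91.875) = 316.2 kips.
Governing: min(121.8, 316.2) = 121.8 kips → bolt shear.

121.8 kips (bolt shear governs)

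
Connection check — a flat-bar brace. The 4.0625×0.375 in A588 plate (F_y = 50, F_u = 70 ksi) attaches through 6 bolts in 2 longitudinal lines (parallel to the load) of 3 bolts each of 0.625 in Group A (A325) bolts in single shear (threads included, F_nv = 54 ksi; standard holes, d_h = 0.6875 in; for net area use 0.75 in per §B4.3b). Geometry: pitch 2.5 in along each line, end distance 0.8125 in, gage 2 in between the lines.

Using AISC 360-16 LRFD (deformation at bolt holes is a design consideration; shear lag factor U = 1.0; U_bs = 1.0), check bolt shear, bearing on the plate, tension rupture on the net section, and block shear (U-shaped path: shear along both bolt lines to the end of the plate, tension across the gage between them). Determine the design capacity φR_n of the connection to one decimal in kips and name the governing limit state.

Bolt shear: A_b = π(0.625)²/4 = 0.3068 in². φR_n = 0.75 × 54 × 0.3068 × 6 × 1 = 74.6 kips.
Bearing (0.375 in plate, F_u = 70 ksi): end bolts L_c = 0.8125 − 0.6875/2 = 0.46875, R_n = min(1.2×0.46875×0.375×70, 2.4×0.625×0.375×70) = 14.766 kips/bolt; interior L_c = 2.5 − 0.6875 = 1.8125, R_n = 39.375 kips/bolt. φR_n = 0.75 × (2×14.766 + 4×39.375) = 140.3 kips.
Tension rupture (net): A_n = (4.0625 − 2×0.75)×0.375 = 0.96094 in² (U = 1.0, A_e = A_n). φR_n = 0.75 × 70 × 0.96094 = 50.4 kips.
Block shear: shear path 2×[0.8125+2×2.5] = 2×5.8125 in, A_gv = 4.3594, A_nv = 2×(5.8125 − 2.5×0.75)×0.375 = 2.9531 in²; tension across gage: (2 − 1×0.75)×0.375 = 0.46875 in². R_n = min(0.6×70×2.9531, 0.6×50×4.3594) + 1.0×70×0.46875 = min(124.03, 130.78) + 32.813 = 156.84 kips. φR_n = 0.75 × 156.84 = 117.6 kips.
Governing: min(74.6, 140.3, 50.4, 117.6) = 50.4 kips → net-section rupture.

50.4 kips (net-section rupture governs)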